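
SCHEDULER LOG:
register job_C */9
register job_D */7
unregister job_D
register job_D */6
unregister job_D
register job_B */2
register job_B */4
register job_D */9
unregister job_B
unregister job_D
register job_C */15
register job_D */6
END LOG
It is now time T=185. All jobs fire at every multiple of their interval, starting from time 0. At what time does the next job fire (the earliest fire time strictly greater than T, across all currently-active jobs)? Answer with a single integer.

Op 1: register job_C */9 -> active={job_C:*/9}
Op 2: register job_D */7 -> active={job_C:*/9, job_D:*/7}
Op 3: unregister job_D -> active={job_C:*/9}
Op 4: register job_D */6 -> active={job_C:*/9, job_D:*/6}
Op 5: unregister job_D -> active={job_C:*/9}
Op 6: register job_B */2 -> active={job_B:*/2, job_C:*/9}
Op 7: register job_B */4 -> active={job_B:*/4, job_C:*/9}
Op 8: register job_D */9 -> active={job_B:*/4, job_C:*/9, job_D:*/9}
Op 9: unregister job_B -> active={job_C:*/9, job_D:*/9}
Op 10: unregister job_D -> active={job_C:*/9}
Op 11: register job_C */15 -> active={job_C:*/15}
Op 12: register job_D */6 -> active={job_C:*/15, job_D:*/6}
  job_C: interval 15, next fire after T=185 is 195
  job_D: interval 6, next fire after T=185 is 186
Earliest fire time = 186 (job job_D)

Answer: 186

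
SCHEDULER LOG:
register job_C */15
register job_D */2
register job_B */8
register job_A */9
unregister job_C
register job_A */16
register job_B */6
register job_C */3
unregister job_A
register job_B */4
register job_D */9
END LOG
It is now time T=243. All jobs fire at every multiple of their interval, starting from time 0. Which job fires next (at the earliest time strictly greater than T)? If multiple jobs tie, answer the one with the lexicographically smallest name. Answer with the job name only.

Answer: job_B

Derivation:
Op 1: register job_C */15 -> active={job_C:*/15}
Op 2: register job_D */2 -> active={job_C:*/15, job_D:*/2}
Op 3: register job_B */8 -> active={job_B:*/8, job_C:*/15, job_D:*/2}
Op 4: register job_A */9 -> active={job_A:*/9, job_B:*/8, job_C:*/15, job_D:*/2}
Op 5: unregister job_C -> active={job_A:*/9, job_B:*/8, job_D:*/2}
Op 6: register job_A */16 -> active={job_A:*/16, job_B:*/8, job_D:*/2}
Op 7: register job_B */6 -> active={job_A:*/16, job_B:*/6, job_D:*/2}
Op 8: register job_C */3 -> active={job_A:*/16, job_B:*/6, job_C:*/3, job_D:*/2}
Op 9: unregister job_A -> active={job_B:*/6, job_C:*/3, job_D:*/2}
Op 10: register job_B */4 -> active={job_B:*/4, job_C:*/3, job_D:*/2}
Op 11: register job_D */9 -> active={job_B:*/4, job_C:*/3, job_D:*/9}
  job_B: interval 4, next fire after T=243 is 244
  job_C: interval 3, next fire after T=243 is 246
  job_D: interval 9, next fire after T=243 is 252
Earliest = 244, winner (lex tiebreak) = job_B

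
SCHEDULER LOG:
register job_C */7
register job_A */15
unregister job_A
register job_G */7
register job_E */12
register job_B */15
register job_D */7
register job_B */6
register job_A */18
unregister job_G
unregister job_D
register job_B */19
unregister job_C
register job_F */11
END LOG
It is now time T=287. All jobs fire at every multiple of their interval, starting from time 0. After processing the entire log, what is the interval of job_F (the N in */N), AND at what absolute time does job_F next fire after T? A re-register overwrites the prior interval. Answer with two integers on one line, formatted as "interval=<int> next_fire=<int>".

Answer: interval=11 next_fire=297

Derivation:
Op 1: register job_C */7 -> active={job_C:*/7}
Op 2: register job_A */15 -> active={job_A:*/15, job_C:*/7}
Op 3: unregister job_A -> active={job_C:*/7}
Op 4: register job_G */7 -> active={job_C:*/7, job_G:*/7}
Op 5: register job_E */12 -> active={job_C:*/7, job_E:*/12, job_G:*/7}
Op 6: register job_B */15 -> active={job_B:*/15, job_C:*/7, job_E:*/12, job_G:*/7}
Op 7: register job_D */7 -> active={job_B:*/15, job_C:*/7, job_D:*/7, job_E:*/12, job_G:*/7}
Op 8: register job_B */6 -> active={job_B:*/6, job_C:*/7, job_D:*/7, job_E:*/12, job_G:*/7}
Op 9: register job_A */18 -> active={job_A:*/18, job_B:*/6, job_C:*/7, job_D:*/7, job_E:*/12, job_G:*/7}
Op 10: unregister job_G -> active={job_A:*/18, job_B:*/6, job_C:*/7, job_D:*/7, job_E:*/12}
Op 11: unregister job_D -> active={job_A:*/18, job_B:*/6, job_C:*/7, job_E:*/12}
Op 12: register job_B */19 -> active={job_A:*/18, job_B:*/19, job_C:*/7, job_E:*/12}
Op 13: unregister job_C -> active={job_A:*/18, job_B:*/19, job_E:*/12}
Op 14: register job_F */11 -> active={job_A:*/18, job_B:*/19, job_E:*/12, job_F:*/11}
Final interval of job_F = 11
Next fire of job_F after T=287: (287//11+1)*11 = 297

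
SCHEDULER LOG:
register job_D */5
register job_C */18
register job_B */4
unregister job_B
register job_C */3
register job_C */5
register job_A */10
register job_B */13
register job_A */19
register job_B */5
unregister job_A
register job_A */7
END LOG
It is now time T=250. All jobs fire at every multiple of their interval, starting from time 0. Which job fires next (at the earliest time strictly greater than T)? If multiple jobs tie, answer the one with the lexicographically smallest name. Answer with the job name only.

Answer: job_A

Derivation:
Op 1: register job_D */5 -> active={job_D:*/5}
Op 2: register job_C */18 -> active={job_C:*/18, job_D:*/5}
Op 3: register job_B */4 -> active={job_B:*/4, job_C:*/18, job_D:*/5}
Op 4: unregister job_B -> active={job_C:*/18, job_D:*/5}
Op 5: register job_C */3 -> active={job_C:*/3, job_D:*/5}
Op 6: register job_C */5 -> active={job_C:*/5, job_D:*/5}
Op 7: register job_A */10 -> active={job_A:*/10, job_C:*/5, job_D:*/5}
Op 8: register job_B */13 -> active={job_A:*/10, job_B:*/13, job_C:*/5, job_D:*/5}
Op 9: register job_A */19 -> active={job_A:*/19, job_B:*/13, job_C:*/5, job_D:*/5}
Op 10: register job_B */5 -> active={job_A:*/19, job_B:*/5, job_C:*/5, job_D:*/5}
Op 11: unregister job_A -> active={job_B:*/5, job_C:*/5, job_D:*/5}
Op 12: register job_A */7 -> active={job_A:*/7, job_B:*/5, job_C:*/5, job_D:*/5}
  job_A: interval 7, next fire after T=250 is 252
  job_B: interval 5, next fire after T=250 is 255
  job_C: interval 5, next fire after T=250 is 255
  job_D: interval 5, next fire after T=250 is 255
Earliest = 252, winner (lex tiebreak) = job_A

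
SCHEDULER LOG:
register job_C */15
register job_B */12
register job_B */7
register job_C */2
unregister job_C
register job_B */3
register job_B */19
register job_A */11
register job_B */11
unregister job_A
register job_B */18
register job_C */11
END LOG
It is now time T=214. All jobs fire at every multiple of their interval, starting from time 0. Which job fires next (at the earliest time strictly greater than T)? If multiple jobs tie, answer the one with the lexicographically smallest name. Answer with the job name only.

Op 1: register job_C */15 -> active={job_C:*/15}
Op 2: register job_B */12 -> active={job_B:*/12, job_C:*/15}
Op 3: register job_B */7 -> active={job_B:*/7, job_C:*/15}
Op 4: register job_C */2 -> active={job_B:*/7, job_C:*/2}
Op 5: unregister job_C -> active={job_B:*/7}
Op 6: register job_B */3 -> active={job_B:*/3}
Op 7: register job_B */19 -> active={job_B:*/19}
Op 8: register job_A */11 -> active={job_A:*/11, job_B:*/19}
Op 9: register job_B */11 -> active={job_A:*/11, job_B:*/11}
Op 10: unregister job_A -> active={job_B:*/11}
Op 11: register job_B */18 -> active={job_B:*/18}
Op 12: register job_C */11 -> active={job_B:*/18, job_C:*/11}
  job_B: interval 18, next fire after T=214 is 216
  job_C: interval 11, next fire after T=214 is 220
Earliest = 216, winner (lex tiebreak) = job_B

Answer: job_B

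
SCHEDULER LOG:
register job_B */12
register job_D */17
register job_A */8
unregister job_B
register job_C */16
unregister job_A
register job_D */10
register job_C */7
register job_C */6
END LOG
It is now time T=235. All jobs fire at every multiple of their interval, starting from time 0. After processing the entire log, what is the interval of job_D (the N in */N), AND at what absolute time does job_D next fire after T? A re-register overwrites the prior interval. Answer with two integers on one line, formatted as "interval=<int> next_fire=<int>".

Answer: interval=10 next_fire=240

Derivation:
Op 1: register job_B */12 -> active={job_B:*/12}
Op 2: register job_D */17 -> active={job_B:*/12, job_D:*/17}
Op 3: register job_A */8 -> active={job_A:*/8, job_B:*/12, job_D:*/17}
Op 4: unregister job_B -> active={job_A:*/8, job_D:*/17}
Op 5: register job_C */16 -> active={job_A:*/8, job_C:*/16, job_D:*/17}
Op 6: unregister job_A -> active={job_C:*/16, job_D:*/17}
Op 7: register job_D */10 -> active={job_C:*/16, job_D:*/10}
Op 8: register job_C */7 -> active={job_C:*/7, job_D:*/10}
Op 9: register job_C */6 -> active={job_C:*/6, job_D:*/10}
Final interval of job_D = 10
Next fire of job_D after T=235: (235//10+1)*10 = 240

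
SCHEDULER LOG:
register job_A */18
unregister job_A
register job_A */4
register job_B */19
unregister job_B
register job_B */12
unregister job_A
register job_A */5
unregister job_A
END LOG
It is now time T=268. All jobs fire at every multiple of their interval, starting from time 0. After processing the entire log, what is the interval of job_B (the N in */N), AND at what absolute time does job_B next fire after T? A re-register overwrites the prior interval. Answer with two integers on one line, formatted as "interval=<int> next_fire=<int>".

Answer: interval=12 next_fire=276

Derivation:
Op 1: register job_A */18 -> active={job_A:*/18}
Op 2: unregister job_A -> active={}
Op 3: register job_A */4 -> active={job_A:*/4}
Op 4: register job_B */19 -> active={job_A:*/4, job_B:*/19}
Op 5: unregister job_B -> active={job_A:*/4}
Op 6: register job_B */12 -> active={job_A:*/4, job_B:*/12}
Op 7: unregister job_A -> active={job_B:*/12}
Op 8: register job_A */5 -> active={job_A:*/5, job_B:*/12}
Op 9: unregister job_A -> active={job_B:*/12}
Final interval of job_B = 12
Next fire of job_B after T=268: (268//12+1)*12 = 276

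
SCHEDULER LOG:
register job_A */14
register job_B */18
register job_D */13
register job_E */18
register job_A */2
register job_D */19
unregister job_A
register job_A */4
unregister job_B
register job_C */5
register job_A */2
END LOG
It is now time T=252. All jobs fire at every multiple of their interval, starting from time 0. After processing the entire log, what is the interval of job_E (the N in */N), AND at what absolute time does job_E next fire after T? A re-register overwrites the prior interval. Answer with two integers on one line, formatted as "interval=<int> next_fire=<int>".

Op 1: register job_A */14 -> active={job_A:*/14}
Op 2: register job_B */18 -> active={job_A:*/14, job_B:*/18}
Op 3: register job_D */13 -> active={job_A:*/14, job_B:*/18, job_D:*/13}
Op 4: register job_E */18 -> active={job_A:*/14, job_B:*/18, job_D:*/13, job_E:*/18}
Op 5: register job_A */2 -> active={job_A:*/2, job_B:*/18, job_D:*/13, job_E:*/18}
Op 6: register job_D */19 -> active={job_A:*/2, job_B:*/18, job_D:*/19, job_E:*/18}
Op 7: unregister job_A -> active={job_B:*/18, job_D:*/19, job_E:*/18}
Op 8: register job_A */4 -> active={job_A:*/4, job_B:*/18, job_D:*/19, job_E:*/18}
Op 9: unregister job_B -> active={job_A:*/4, job_D:*/19, job_E:*/18}
Op 10: register job_C */5 -> active={job_A:*/4, job_C:*/5, job_D:*/19, job_E:*/18}
Op 11: register job_A */2 -> active={job_A:*/2, job_C:*/5, job_D:*/19, job_E:*/18}
Final interval of job_E = 18
Next fire of job_E after T=252: (252//18+1)*18 = 270

Answer: interval=18 next_fire=270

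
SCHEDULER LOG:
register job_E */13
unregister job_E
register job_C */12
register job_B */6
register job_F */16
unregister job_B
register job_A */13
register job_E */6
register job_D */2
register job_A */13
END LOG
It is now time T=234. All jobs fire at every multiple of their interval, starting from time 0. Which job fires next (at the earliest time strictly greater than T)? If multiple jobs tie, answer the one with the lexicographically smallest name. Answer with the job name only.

Answer: job_D

Derivation:
Op 1: register job_E */13 -> active={job_E:*/13}
Op 2: unregister job_E -> active={}
Op 3: register job_C */12 -> active={job_C:*/12}
Op 4: register job_B */6 -> active={job_B:*/6, job_C:*/12}
Op 5: register job_F */16 -> active={job_B:*/6, job_C:*/12, job_F:*/16}
Op 6: unregister job_B -> active={job_C:*/12, job_F:*/16}
Op 7: register job_A */13 -> active={job_A:*/13, job_C:*/12, job_F:*/16}
Op 8: register job_E */6 -> active={job_A:*/13, job_C:*/12, job_E:*/6, job_F:*/16}
Op 9: register job_D */2 -> active={job_A:*/13, job_C:*/12, job_D:*/2, job_E:*/6, job_F:*/16}
Op 10: register job_A */13 -> active={job_A:*/13, job_C:*/12, job_D:*/2, job_E:*/6, job_F:*/16}
  job_A: interval 13, next fire after T=234 is 247
  job_C: interval 12, next fire after T=234 is 240
  job_D: interval 2, next fire after T=234 is 236
  job_E: interval 6, next fire after T=234 is 240
  job_F: interval 16, next fire after T=234 is 240
Earliest = 236, winner (lex tiebreak) = job_D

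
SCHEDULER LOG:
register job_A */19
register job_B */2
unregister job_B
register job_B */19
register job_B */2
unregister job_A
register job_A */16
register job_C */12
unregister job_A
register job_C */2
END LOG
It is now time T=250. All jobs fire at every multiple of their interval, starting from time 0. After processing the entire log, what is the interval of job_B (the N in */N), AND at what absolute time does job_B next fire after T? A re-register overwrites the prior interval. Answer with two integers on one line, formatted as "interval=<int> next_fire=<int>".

Answer: interval=2 next_fire=252

Derivation:
Op 1: register job_A */19 -> active={job_A:*/19}
Op 2: register job_B */2 -> active={job_A:*/19, job_B:*/2}
Op 3: unregister job_B -> active={job_A:*/19}
Op 4: register job_B */19 -> active={job_A:*/19, job_B:*/19}
Op 5: register job_B */2 -> active={job_A:*/19, job_B:*/2}
Op 6: unregister job_A -> active={job_B:*/2}
Op 7: register job_A */16 -> active={job_A:*/16, job_B:*/2}
Op 8: register job_C */12 -> active={job_A:*/16, job_B:*/2, job_C:*/12}
Op 9: unregister job_A -> active={job_B:*/2, job_C:*/12}
Op 10: register job_C */2 -> active={job_B:*/2, job_C:*/2}
Final interval of job_B = 2
Next fire of job_B after T=250: (250//2+1)*2 = 252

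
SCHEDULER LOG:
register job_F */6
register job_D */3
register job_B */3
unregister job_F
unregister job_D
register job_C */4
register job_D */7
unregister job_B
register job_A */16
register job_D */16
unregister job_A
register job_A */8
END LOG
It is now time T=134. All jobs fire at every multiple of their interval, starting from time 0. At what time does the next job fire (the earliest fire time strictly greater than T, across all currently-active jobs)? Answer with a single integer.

Op 1: register job_F */6 -> active={job_F:*/6}
Op 2: register job_D */3 -> active={job_D:*/3, job_F:*/6}
Op 3: register job_B */3 -> active={job_B:*/3, job_D:*/3, job_F:*/6}
Op 4: unregister job_F -> active={job_B:*/3, job_D:*/3}
Op 5: unregister job_D -> active={job_B:*/3}
Op 6: register job_C */4 -> active={job_B:*/3, job_C:*/4}
Op 7: register job_D */7 -> active={job_B:*/3, job_C:*/4, job_D:*/7}
Op 8: unregister job_B -> active={job_C:*/4, job_D:*/7}
Op 9: register job_A */16 -> active={job_A:*/16, job_C:*/4, job_D:*/7}
Op 10: register job_D */16 -> active={job_A:*/16, job_C:*/4, job_D:*/16}
Op 11: unregister job_A -> active={job_C:*/4, job_D:*/16}
Op 12: register job_A */8 -> active={job_A:*/8, job_C:*/4, job_D:*/16}
  job_A: interval 8, next fire after T=134 is 136
  job_C: interval 4, next fire after T=134 is 136
  job_D: interval 16, next fire after T=134 is 144
Earliest fire time = 136 (job job_A)

Answer: 136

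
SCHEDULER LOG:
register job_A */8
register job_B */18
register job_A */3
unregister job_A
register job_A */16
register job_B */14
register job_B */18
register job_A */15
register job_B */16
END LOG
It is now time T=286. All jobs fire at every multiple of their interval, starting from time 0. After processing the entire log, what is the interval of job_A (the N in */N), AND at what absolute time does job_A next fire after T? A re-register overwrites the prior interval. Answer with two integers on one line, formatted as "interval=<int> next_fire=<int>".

Op 1: register job_A */8 -> active={job_A:*/8}
Op 2: register job_B */18 -> active={job_A:*/8, job_B:*/18}
Op 3: register job_A */3 -> active={job_A:*/3, job_B:*/18}
Op 4: unregister job_A -> active={job_B:*/18}
Op 5: register job_A */16 -> active={job_A:*/16, job_B:*/18}
Op 6: register job_B */14 -> active={job_A:*/16, job_B:*/14}
Op 7: register job_B */18 -> active={job_A:*/16, job_B:*/18}
Op 8: register job_A */15 -> active={job_A:*/15, job_B:*/18}
Op 9: register job_B */16 -> active={job_A:*/15, job_B:*/16}
Final interval of job_A = 15
Next fire of job_A after T=286: (286//15+1)*15 = 300

Answer: interval=15 next_fire=300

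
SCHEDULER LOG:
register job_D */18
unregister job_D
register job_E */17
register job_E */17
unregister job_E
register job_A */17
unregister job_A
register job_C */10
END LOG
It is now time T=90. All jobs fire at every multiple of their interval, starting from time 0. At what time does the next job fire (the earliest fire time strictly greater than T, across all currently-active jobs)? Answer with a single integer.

Answer: 100

Derivation:
Op 1: register job_D */18 -> active={job_D:*/18}
Op 2: unregister job_D -> active={}
Op 3: register job_E */17 -> active={job_E:*/17}
Op 4: register job_E */17 -> active={job_E:*/17}
Op 5: unregister job_E -> active={}
Op 6: register job_A */17 -> active={job_A:*/17}
Op 7: unregister job_A -> active={}
Op 8: register job_C */10 -> active={job_C:*/10}
  job_C: interval 10, next fire after T=90 is 100
Earliest fire time = 100 (job job_C)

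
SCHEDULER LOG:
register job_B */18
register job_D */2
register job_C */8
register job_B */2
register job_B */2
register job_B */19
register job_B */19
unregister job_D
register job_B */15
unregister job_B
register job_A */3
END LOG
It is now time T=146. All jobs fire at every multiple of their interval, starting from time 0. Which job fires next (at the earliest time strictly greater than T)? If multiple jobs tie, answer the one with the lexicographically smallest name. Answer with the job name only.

Answer: job_A

Derivation:
Op 1: register job_B */18 -> active={job_B:*/18}
Op 2: register job_D */2 -> active={job_B:*/18, job_D:*/2}
Op 3: register job_C */8 -> active={job_B:*/18, job_C:*/8, job_D:*/2}
Op 4: register job_B */2 -> active={job_B:*/2, job_C:*/8, job_D:*/2}
Op 5: register job_B */2 -> active={job_B:*/2, job_C:*/8, job_D:*/2}
Op 6: register job_B */19 -> active={job_B:*/19, job_C:*/8, job_D:*/2}
Op 7: register job_B */19 -> active={job_B:*/19, job_C:*/8, job_D:*/2}
Op 8: unregister job_D -> active={job_B:*/19, job_C:*/8}
Op 9: register job_B */15 -> active={job_B:*/15, job_C:*/8}
Op 10: unregister job_B -> active={job_C:*/8}
Op 11: register job_A */3 -> active={job_A:*/3, job_C:*/8}
  job_A: interval 3, next fire after T=146 is 147
  job_C: interval 8, next fire after T=146 is 152
Earliest = 147, winner (lex tiebreak) = job_A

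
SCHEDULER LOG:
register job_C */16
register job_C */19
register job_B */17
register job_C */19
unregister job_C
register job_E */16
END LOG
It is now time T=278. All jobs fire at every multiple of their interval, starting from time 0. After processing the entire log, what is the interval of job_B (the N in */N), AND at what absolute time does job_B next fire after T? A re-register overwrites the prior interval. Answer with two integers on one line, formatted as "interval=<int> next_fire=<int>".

Answer: interval=17 next_fire=289

Derivation:
Op 1: register job_C */16 -> active={job_C:*/16}
Op 2: register job_C */19 -> active={job_C:*/19}
Op 3: register job_B */17 -> active={job_B:*/17, job_C:*/19}
Op 4: register job_C */19 -> active={job_B:*/17, job_C:*/19}
Op 5: unregister job_C -> active={job_B:*/17}
Op 6: register job_E */16 -> active={job_B:*/17, job_E:*/16}
Final interval of job_B = 17
Next fire of job_B after T=278: (278//17+1)*17 = 289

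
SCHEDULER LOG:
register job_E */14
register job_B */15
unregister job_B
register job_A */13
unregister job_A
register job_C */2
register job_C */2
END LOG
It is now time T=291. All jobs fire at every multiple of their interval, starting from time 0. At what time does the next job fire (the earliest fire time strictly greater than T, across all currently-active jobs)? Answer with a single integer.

Answer: 292

Derivation:
Op 1: register job_E */14 -> active={job_E:*/14}
Op 2: register job_B */15 -> active={job_B:*/15, job_E:*/14}
Op 3: unregister job_B -> active={job_E:*/14}
Op 4: register job_A */13 -> active={job_A:*/13, job_E:*/14}
Op 5: unregister job_A -> active={job_E:*/14}
Op 6: register job_C */2 -> active={job_C:*/2, job_E:*/14}
Op 7: register job_C */2 -> active={job_C:*/2, job_E:*/14}
  job_C: interval 2, next fire after T=291 is 292
  job_E: interval 14, next fire after T=291 is 294
Earliest fire time = 292 (job job_C)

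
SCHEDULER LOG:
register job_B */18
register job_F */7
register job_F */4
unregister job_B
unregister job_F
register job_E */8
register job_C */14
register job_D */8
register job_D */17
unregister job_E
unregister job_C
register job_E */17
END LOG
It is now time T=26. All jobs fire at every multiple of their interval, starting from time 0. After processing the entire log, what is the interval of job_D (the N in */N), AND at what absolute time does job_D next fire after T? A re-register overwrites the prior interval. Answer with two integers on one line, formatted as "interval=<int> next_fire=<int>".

Answer: interval=17 next_fire=34

Derivation:
Op 1: register job_B */18 -> active={job_B:*/18}
Op 2: register job_F */7 -> active={job_B:*/18, job_F:*/7}
Op 3: register job_F */4 -> active={job_B:*/18, job_F:*/4}
Op 4: unregister job_B -> active={job_F:*/4}
Op 5: unregister job_F -> active={}
Op 6: register job_E */8 -> active={job_E:*/8}
Op 7: register job_C */14 -> active={job_C:*/14, job_E:*/8}
Op 8: register job_D */8 -> active={job_C:*/14, job_D:*/8, job_E:*/8}
Op 9: register job_D */17 -> active={job_C:*/14, job_D:*/17, job_E:*/8}
Op 10: unregister job_E -> active={job_C:*/14, job_D:*/17}
Op 11: unregister job_C -> active={job_D:*/17}
Op 12: register job_E */17 -> active={job_D:*/17, job_E:*/17}
Final interval of job_D = 17
Next fire of job_D after T=26: (26//17+1)*17 = 34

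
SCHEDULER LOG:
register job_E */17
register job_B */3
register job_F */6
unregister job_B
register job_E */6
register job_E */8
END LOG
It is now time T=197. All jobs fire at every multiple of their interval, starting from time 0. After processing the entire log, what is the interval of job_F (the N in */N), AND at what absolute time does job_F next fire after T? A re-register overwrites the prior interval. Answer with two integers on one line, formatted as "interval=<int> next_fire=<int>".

Op 1: register job_E */17 -> active={job_E:*/17}
Op 2: register job_B */3 -> active={job_B:*/3, job_E:*/17}
Op 3: register job_F */6 -> active={job_B:*/3, job_E:*/17, job_F:*/6}
Op 4: unregister job_B -> active={job_E:*/17, job_F:*/6}
Op 5: register job_E */6 -> active={job_E:*/6, job_F:*/6}
Op 6: register job_E */8 -> active={job_E:*/8, job_F:*/6}
Final interval of job_F = 6
Next fire of job_F after T=197: (197//6+1)*6 = 198

Answer: interval=6 next_fire=198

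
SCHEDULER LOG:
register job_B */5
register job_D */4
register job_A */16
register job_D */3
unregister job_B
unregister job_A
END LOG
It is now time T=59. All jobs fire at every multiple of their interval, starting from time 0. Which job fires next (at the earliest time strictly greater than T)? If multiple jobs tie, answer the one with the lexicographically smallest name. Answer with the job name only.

Op 1: register job_B */5 -> active={job_B:*/5}
Op 2: register job_D */4 -> active={job_B:*/5, job_D:*/4}
Op 3: register job_A */16 -> active={job_A:*/16, job_B:*/5, job_D:*/4}
Op 4: register job_D */3 -> active={job_A:*/16, job_B:*/5, job_D:*/3}
Op 5: unregister job_B -> active={job_A:*/16, job_D:*/3}
Op 6: unregister job_A -> active={job_D:*/3}
  job_D: interval 3, next fire after T=59 is 60
Earliest = 60, winner (lex tiebreak) = job_D

Answer: job_D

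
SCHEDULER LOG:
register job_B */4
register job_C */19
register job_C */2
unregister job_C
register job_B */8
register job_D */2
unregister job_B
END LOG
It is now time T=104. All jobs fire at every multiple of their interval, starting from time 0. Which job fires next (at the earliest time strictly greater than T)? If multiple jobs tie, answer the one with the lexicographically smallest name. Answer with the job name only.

Op 1: register job_B */4 -> active={job_B:*/4}
Op 2: register job_C */19 -> active={job_B:*/4, job_C:*/19}
Op 3: register job_C */2 -> active={job_B:*/4, job_C:*/2}
Op 4: unregister job_C -> active={job_B:*/4}
Op 5: register job_B */8 -> active={job_B:*/8}
Op 6: register job_D */2 -> active={job_B:*/8, job_D:*/2}
Op 7: unregister job_B -> active={job_D:*/2}
  job_D: interval 2, next fire after T=104 is 106
Earliest = 106, winner (lex tiebreak) = job_D

Answer: job_D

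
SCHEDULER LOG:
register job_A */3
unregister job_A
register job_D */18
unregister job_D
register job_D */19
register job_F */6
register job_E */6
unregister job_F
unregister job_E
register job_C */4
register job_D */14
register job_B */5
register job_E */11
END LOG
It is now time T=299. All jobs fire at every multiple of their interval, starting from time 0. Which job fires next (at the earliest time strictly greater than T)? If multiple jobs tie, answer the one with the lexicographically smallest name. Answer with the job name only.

Answer: job_B

Derivation:
Op 1: register job_A */3 -> active={job_A:*/3}
Op 2: unregister job_A -> active={}
Op 3: register job_D */18 -> active={job_D:*/18}
Op 4: unregister job_D -> active={}
Op 5: register job_D */19 -> active={job_D:*/19}
Op 6: register job_F */6 -> active={job_D:*/19, job_F:*/6}
Op 7: register job_E */6 -> active={job_D:*/19, job_E:*/6, job_F:*/6}
Op 8: unregister job_F -> active={job_D:*/19, job_E:*/6}
Op 9: unregister job_E -> active={job_D:*/19}
Op 10: register job_C */4 -> active={job_C:*/4, job_D:*/19}
Op 11: register job_D */14 -> active={job_C:*/4, job_D:*/14}
Op 12: register job_B */5 -> active={job_B:*/5, job_C:*/4, job_D:*/14}
Op 13: register job_E */11 -> active={job_B:*/5, job_C:*/4, job_D:*/14, job_E:*/11}
  job_B: interval 5, next fire after T=299 is 300
  job_C: interval 4, next fire after T=299 is 300
  job_D: interval 14, next fire after T=299 is 308
  job_E: interval 11, next fire after T=299 is 308
Earliest = 300, winner (lex tiebreak) = job_B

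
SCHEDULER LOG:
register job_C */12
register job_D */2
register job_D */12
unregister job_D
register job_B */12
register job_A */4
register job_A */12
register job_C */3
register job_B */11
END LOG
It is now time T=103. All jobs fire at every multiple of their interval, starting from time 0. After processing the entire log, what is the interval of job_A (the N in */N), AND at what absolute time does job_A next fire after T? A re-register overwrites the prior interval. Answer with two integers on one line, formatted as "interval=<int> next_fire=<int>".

Op 1: register job_C */12 -> active={job_C:*/12}
Op 2: register job_D */2 -> active={job_C:*/12, job_D:*/2}
Op 3: register job_D */12 -> active={job_C:*/12, job_D:*/12}
Op 4: unregister job_D -> active={job_C:*/12}
Op 5: register job_B */12 -> active={job_B:*/12, job_C:*/12}
Op 6: register job_A */4 -> active={job_A:*/4, job_B:*/12, job_C:*/12}
Op 7: register job_A */12 -> active={job_A:*/12, job_B:*/12, job_C:*/12}
Op 8: register job_C */3 -> active={job_A:*/12, job_B:*/12, job_C:*/3}
Op 9: register job_B */11 -> active={job_A:*/12, job_B:*/11, job_C:*/3}
Final interval of job_A = 12
Next fire of job_A after T=103: (103//12+1)*12 = 108

Answer: interval=12 next_fire=108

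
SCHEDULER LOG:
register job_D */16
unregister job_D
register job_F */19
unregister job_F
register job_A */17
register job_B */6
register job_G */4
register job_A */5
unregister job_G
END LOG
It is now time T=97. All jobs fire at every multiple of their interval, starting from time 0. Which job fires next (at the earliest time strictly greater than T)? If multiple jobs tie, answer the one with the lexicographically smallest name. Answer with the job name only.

Op 1: register job_D */16 -> active={job_D:*/16}
Op 2: unregister job_D -> active={}
Op 3: register job_F */19 -> active={job_F:*/19}
Op 4: unregister job_F -> active={}
Op 5: register job_A */17 -> active={job_A:*/17}
Op 6: register job_B */6 -> active={job_A:*/17, job_B:*/6}
Op 7: register job_G */4 -> active={job_A:*/17, job_B:*/6, job_G:*/4}
Op 8: register job_A */5 -> active={job_A:*/5, job_B:*/6, job_G:*/4}
Op 9: unregister job_G -> active={job_A:*/5, job_B:*/6}
  job_A: interval 5, next fire after T=97 is 100
  job_B: interval 6, next fire after T=97 is 102
Earliest = 100, winner (lex tiebreak) = job_A

Answer: job_A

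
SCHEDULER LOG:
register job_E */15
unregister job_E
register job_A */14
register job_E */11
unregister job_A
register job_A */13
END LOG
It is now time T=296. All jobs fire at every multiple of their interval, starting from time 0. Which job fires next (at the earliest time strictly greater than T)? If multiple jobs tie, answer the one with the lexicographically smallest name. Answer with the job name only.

Answer: job_E

Derivation:
Op 1: register job_E */15 -> active={job_E:*/15}
Op 2: unregister job_E -> active={}
Op 3: register job_A */14 -> active={job_A:*/14}
Op 4: register job_E */11 -> active={job_A:*/14, job_E:*/11}
Op 5: unregister job_A -> active={job_E:*/11}
Op 6: register job_A */13 -> active={job_A:*/13, job_E:*/11}
  job_A: interval 13, next fire after T=296 is 299
  job_E: interval 11, next fire after T=296 is 297
Earliest = 297, winner (lex tiebreak) = job_E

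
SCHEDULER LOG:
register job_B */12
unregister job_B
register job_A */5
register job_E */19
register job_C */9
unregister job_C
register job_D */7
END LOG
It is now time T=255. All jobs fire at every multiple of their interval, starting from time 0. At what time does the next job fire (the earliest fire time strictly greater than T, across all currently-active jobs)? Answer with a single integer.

Answer: 259

Derivation:
Op 1: register job_B */12 -> active={job_B:*/12}
Op 2: unregister job_B -> active={}
Op 3: register job_A */5 -> active={job_A:*/5}
Op 4: register job_E */19 -> active={job_A:*/5, job_E:*/19}
Op 5: register job_C */9 -> active={job_A:*/5, job_C:*/9, job_E:*/19}
Op 6: unregister job_C -> active={job_A:*/5, job_E:*/19}
Op 7: register job_D */7 -> active={job_A:*/5, job_D:*/7, job_E:*/19}
  job_A: interval 5, next fire after T=255 is 260
  job_D: interval 7, next fire after T=255 is 259
  job_E: interval 19, next fire after T=255 is 266
Earliest fire time = 259 (job job_D)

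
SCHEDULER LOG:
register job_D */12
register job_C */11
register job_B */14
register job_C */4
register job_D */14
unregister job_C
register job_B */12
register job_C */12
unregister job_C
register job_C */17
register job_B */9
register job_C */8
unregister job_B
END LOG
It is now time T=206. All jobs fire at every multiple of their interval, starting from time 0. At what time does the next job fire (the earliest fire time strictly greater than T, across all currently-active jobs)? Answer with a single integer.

Answer: 208

Derivation:
Op 1: register job_D */12 -> active={job_D:*/12}
Op 2: register job_C */11 -> active={job_C:*/11, job_D:*/12}
Op 3: register job_B */14 -> active={job_B:*/14, job_C:*/11, job_D:*/12}
Op 4: register job_C */4 -> active={job_B:*/14, job_C:*/4, job_D:*/12}
Op 5: register job_D */14 -> active={job_B:*/14, job_C:*/4, job_D:*/14}
Op 6: unregister job_C -> active={job_B:*/14, job_D:*/14}
Op 7: register job_B */12 -> active={job_B:*/12, job_D:*/14}
Op 8: register job_C */12 -> active={job_B:*/12, job_C:*/12, job_D:*/14}
Op 9: unregister job_C -> active={job_B:*/12, job_D:*/14}
Op 10: register job_C */17 -> active={job_B:*/12, job_C:*/17, job_D:*/14}
Op 11: register job_B */9 -> active={job_B:*/9, job_C:*/17, job_D:*/14}
Op 12: register job_C */8 -> active={job_B:*/9, job_C:*/8, job_D:*/14}
Op 13: unregister job_B -> active={job_C:*/8, job_D:*/14}
  job_C: interval 8, next fire after T=206 is 208
  job_D: interval 14, next fire after T=206 is 210
Earliest fire time = 208 (job job_C)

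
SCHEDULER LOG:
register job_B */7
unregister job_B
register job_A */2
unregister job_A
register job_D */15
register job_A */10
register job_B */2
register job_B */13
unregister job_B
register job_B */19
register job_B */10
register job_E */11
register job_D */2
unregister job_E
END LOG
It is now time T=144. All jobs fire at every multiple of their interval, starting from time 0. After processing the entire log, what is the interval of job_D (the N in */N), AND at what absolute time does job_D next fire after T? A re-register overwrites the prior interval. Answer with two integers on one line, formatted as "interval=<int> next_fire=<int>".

Op 1: register job_B */7 -> active={job_B:*/7}
Op 2: unregister job_B -> active={}
Op 3: register job_A */2 -> active={job_A:*/2}
Op 4: unregister job_A -> active={}
Op 5: register job_D */15 -> active={job_D:*/15}
Op 6: register job_A */10 -> active={job_A:*/10, job_D:*/15}
Op 7: register job_B */2 -> active={job_A:*/10, job_B:*/2, job_D:*/15}
Op 8: register job_B */13 -> active={job_A:*/10, job_B:*/13, job_D:*/15}
Op 9: unregister job_B -> active={job_A:*/10, job_D:*/15}
Op 10: register job_B */19 -> active={job_A:*/10, job_B:*/19, job_D:*/15}
Op 11: register job_B */10 -> active={job_A:*/10, job_B:*/10, job_D:*/15}
Op 12: register job_E */11 -> active={job_A:*/10, job_B:*/10, job_D:*/15, job_E:*/11}
Op 13: register job_D */2 -> active={job_A:*/10, job_B:*/10, job_D:*/2, job_E:*/11}
Op 14: unregister job_E -> active={job_A:*/10, job_B:*/10, job_D:*/2}
Final interval of job_D = 2
Next fire of job_D after T=144: (144//2+1)*2 = 146

Answer: interval=2 next_fire=146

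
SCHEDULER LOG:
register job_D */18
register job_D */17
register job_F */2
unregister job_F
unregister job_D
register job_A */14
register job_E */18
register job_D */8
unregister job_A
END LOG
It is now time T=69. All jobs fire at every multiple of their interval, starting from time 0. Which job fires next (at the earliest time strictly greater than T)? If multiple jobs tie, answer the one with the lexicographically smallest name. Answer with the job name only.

Op 1: register job_D */18 -> active={job_D:*/18}
Op 2: register job_D */17 -> active={job_D:*/17}
Op 3: register job_F */2 -> active={job_D:*/17, job_F:*/2}
Op 4: unregister job_F -> active={job_D:*/17}
Op 5: unregister job_D -> active={}
Op 6: register job_A */14 -> active={job_A:*/14}
Op 7: register job_E */18 -> active={job_A:*/14, job_E:*/18}
Op 8: register job_D */8 -> active={job_A:*/14, job_D:*/8, job_E:*/18}
Op 9: unregister job_A -> active={job_D:*/8, job_E:*/18}
  job_D: interval 8, next fire after T=69 is 72
  job_E: interval 18, next fire after T=69 is 72
Earliest = 72, winner (lex tiebreak) = job_D

Answer: job_D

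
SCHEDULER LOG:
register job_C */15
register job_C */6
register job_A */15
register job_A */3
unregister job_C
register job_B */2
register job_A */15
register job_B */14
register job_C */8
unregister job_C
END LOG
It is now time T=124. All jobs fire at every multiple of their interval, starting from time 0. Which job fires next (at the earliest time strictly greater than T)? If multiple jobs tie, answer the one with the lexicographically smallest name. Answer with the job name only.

Op 1: register job_C */15 -> active={job_C:*/15}
Op 2: register job_C */6 -> active={job_C:*/6}
Op 3: register job_A */15 -> active={job_A:*/15, job_C:*/6}
Op 4: register job_A */3 -> active={job_A:*/3, job_C:*/6}
Op 5: unregister job_C -> active={job_A:*/3}
Op 6: register job_B */2 -> active={job_A:*/3, job_B:*/2}
Op 7: register job_A */15 -> active={job_A:*/15, job_B:*/2}
Op 8: register job_B */14 -> active={job_A:*/15, job_B:*/14}
Op 9: register job_C */8 -> active={job_A:*/15, job_B:*/14, job_C:*/8}
Op 10: unregister job_C -> active={job_A:*/15, job_B:*/14}
  job_A: interval 15, next fire after T=124 is 135
  job_B: interval 14, next fire after T=124 is 126
Earliest = 126, winner (lex tiebreak) = job_B

Answer: job_B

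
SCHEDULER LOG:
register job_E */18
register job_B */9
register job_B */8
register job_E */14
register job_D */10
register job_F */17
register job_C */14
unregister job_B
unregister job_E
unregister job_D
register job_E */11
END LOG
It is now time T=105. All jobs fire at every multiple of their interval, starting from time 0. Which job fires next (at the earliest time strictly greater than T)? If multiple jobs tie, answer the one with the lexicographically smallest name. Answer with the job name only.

Op 1: register job_E */18 -> active={job_E:*/18}
Op 2: register job_B */9 -> active={job_B:*/9, job_E:*/18}
Op 3: register job_B */8 -> active={job_B:*/8, job_E:*/18}
Op 4: register job_E */14 -> active={job_B:*/8, job_E:*/14}
Op 5: register job_D */10 -> active={job_B:*/8, job_D:*/10, job_E:*/14}
Op 6: register job_F */17 -> active={job_B:*/8, job_D:*/10, job_E:*/14, job_F:*/17}
Op 7: register job_C */14 -> active={job_B:*/8, job_C:*/14, job_D:*/10, job_E:*/14, job_F:*/17}
Op 8: unregister job_B -> active={job_C:*/14, job_D:*/10, job_E:*/14, job_F:*/17}
Op 9: unregister job_E -> active={job_C:*/14, job_D:*/10, job_F:*/17}
Op 10: unregister job_D -> active={job_C:*/14, job_F:*/17}
Op 11: register job_E */11 -> active={job_C:*/14, job_E:*/11, job_F:*/17}
  job_C: interval 14, next fire after T=105 is 112
  job_E: interval 11, next fire after T=105 is 110
  job_F: interval 17, next fire after T=105 is 119
Earliest = 110, winner (lex tiebreak) = job_E

Answer: job_E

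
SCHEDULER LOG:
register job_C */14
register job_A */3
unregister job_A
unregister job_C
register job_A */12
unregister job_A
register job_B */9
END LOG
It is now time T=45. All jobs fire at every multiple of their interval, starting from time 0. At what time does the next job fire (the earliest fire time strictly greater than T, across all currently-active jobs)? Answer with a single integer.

Op 1: register job_C */14 -> active={job_C:*/14}
Op 2: register job_A */3 -> active={job_A:*/3, job_C:*/14}
Op 3: unregister job_A -> active={job_C:*/14}
Op 4: unregister job_C -> active={}
Op 5: register job_A */12 -> active={job_A:*/12}
Op 6: unregister job_A -> active={}
Op 7: register job_B */9 -> active={job_B:*/9}
  job_B: interval 9, next fire after T=45 is 54
Earliest fire time = 54 (job job_B)

Answer: 54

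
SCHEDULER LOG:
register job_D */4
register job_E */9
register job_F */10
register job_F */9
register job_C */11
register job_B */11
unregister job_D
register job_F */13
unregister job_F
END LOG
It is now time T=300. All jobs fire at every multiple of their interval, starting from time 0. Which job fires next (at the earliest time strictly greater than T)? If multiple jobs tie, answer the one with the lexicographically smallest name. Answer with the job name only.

Answer: job_E

Derivation:
Op 1: register job_D */4 -> active={job_D:*/4}
Op 2: register job_E */9 -> active={job_D:*/4, job_E:*/9}
Op 3: register job_F */10 -> active={job_D:*/4, job_E:*/9, job_F:*/10}
Op 4: register job_F */9 -> active={job_D:*/4, job_E:*/9, job_F:*/9}
Op 5: register job_C */11 -> active={job_C:*/11, job_D:*/4, job_E:*/9, job_F:*/9}
Op 6: register job_B */11 -> active={job_B:*/11, job_C:*/11, job_D:*/4, job_E:*/9, job_F:*/9}
Op 7: unregister job_D -> active={job_B:*/11, job_C:*/11, job_E:*/9, job_F:*/9}
Op 8: register job_F */13 -> active={job_B:*/11, job_C:*/11, job_E:*/9, job_F:*/13}
Op 9: unregister job_F -> active={job_B:*/11, job_C:*/11, job_E:*/9}
  job_B: interval 11, next fire after T=300 is 308
  job_C: interval 11, next fire after T=300 is 308
  job_E: interval 9, next fire after T=300 is 306
Earliest = 306, winner (lex tiebreak) = job_E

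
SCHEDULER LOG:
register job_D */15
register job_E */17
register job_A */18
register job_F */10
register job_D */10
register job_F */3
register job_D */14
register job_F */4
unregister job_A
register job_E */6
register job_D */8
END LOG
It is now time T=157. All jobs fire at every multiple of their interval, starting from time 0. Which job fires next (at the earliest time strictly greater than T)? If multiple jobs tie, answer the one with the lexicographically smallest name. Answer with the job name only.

Op 1: register job_D */15 -> active={job_D:*/15}
Op 2: register job_E */17 -> active={job_D:*/15, job_E:*/17}
Op 3: register job_A */18 -> active={job_A:*/18, job_D:*/15, job_E:*/17}
Op 4: register job_F */10 -> active={job_A:*/18, job_D:*/15, job_E:*/17, job_F:*/10}
Op 5: register job_D */10 -> active={job_A:*/18, job_D:*/10, job_E:*/17, job_F:*/10}
Op 6: register job_F */3 -> active={job_A:*/18, job_D:*/10, job_E:*/17, job_F:*/3}
Op 7: register job_D */14 -> active={job_A:*/18, job_D:*/14, job_E:*/17, job_F:*/3}
Op 8: register job_F */4 -> active={job_A:*/18, job_D:*/14, job_E:*/17, job_F:*/4}
Op 9: unregister job_A -> active={job_D:*/14, job_E:*/17, job_F:*/4}
Op 10: register job_E */6 -> active={job_D:*/14, job_E:*/6, job_F:*/4}
Op 11: register job_D */8 -> active={job_D:*/8, job_E:*/6, job_F:*/4}
  job_D: interval 8, next fire after T=157 is 160
  job_E: interval 6, next fire after T=157 is 162
  job_F: interval 4, next fire after T=157 is 160
Earliest = 160, winner (lex tiebreak) = job_D

Answer: job_D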